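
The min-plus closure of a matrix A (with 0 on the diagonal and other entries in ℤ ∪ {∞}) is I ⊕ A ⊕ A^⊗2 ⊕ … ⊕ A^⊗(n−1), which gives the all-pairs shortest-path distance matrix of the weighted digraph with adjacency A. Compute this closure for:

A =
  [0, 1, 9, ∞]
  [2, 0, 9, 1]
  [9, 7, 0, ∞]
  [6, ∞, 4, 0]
Closure =
  [0, 1, 6, 2]
  [2, 0, 5, 1]
  [9, 7, 0, 8]
  [6, 7, 4, 0]

This is the Floyd-Warshall all-pairs shortest-path computation. For each intermediate vertex k = 0, 1, …, 3, update dist[i][j] ← min(dist[i][j], dist[i][k] + dist[k][j]). The final matrix gives, for each (i, j), the minimum total weight of any directed path from i to j (possibly empty when i = j).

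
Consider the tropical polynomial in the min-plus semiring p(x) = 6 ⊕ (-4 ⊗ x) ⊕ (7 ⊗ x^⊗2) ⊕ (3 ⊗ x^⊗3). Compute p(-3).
p(-3) = -7

A tropical monomial a ⊗ x^⊗i evaluates to a + i · x. Evaluating each term at x = -3:
  Term 0 contributes 6 + 0 · -3 = 6
  Term 1 contributes -4 + 1 · -3 = -7
  Term 2 contributes 7 + 2 · -3 = 1
  Term 3 contributes 3 + 3 · -3 = -6
p(-3) = ⊕ of these = min[6, -7, 1, -6] = -7.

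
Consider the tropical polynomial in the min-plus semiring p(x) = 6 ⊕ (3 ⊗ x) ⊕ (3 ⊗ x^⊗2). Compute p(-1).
p(-1) = 1

A tropical monomial a ⊗ x^⊗i evaluates to a + i · x. Evaluating each term at x = -1:
  Term 0 contributes 6 + 0 · -1 = 6
  Term 1 contributes 3 + 1 · -1 = 2
  Term 2 contributes 3 + 2 · -1 = 1
p(-1) = ⊕ of these = min[6, 2, 1] = 1.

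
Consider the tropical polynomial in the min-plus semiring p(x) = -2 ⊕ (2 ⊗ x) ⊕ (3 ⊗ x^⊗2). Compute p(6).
p(6) = -2

A tropical monomial a ⊗ x^⊗i evaluates to a + i · x. Evaluating each term at x = 6:
  Term 0 contributes -2 + 0 · 6 = -2
  Term 1 contributes 2 + 1 · 6 = 8
  Term 2 contributes 3 + 2 · 6 = 15
p(6) = ⊕ of these = min[-2, 8, 15] = -2.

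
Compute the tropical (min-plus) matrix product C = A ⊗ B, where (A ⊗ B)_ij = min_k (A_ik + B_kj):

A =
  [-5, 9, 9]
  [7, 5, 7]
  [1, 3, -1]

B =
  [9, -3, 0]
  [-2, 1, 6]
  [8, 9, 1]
A ⊗ B =
  [4, -8, -5]
  [3, 4, 7]
  [1, -2, 0]

Apply the min-plus product entry-by-entry:
  C[0][0] = min over k of (A[0][0] + B[0][0] = -5 + 9 = 4, A[0][1] + B[1][0] = 9 + -2 = 7, A[0][2] + B[2][0] = 9 + 8 = 17) = 4 (attained at k = 0)
  C[0][1] = min over k of (A[0][0] + B[0][1] = -5 + -3 = -8, A[0][1] + B[1][1] = 9 + 1 = 10, A[0][2] + B[2][1] = 9 + 9 = 18) = -8 (attained at k = 0)
  C[0][2] = min over k of (A[0][0] + B[0][2] = -5 + 0 = -5, A[0][1] + B[1][2] = 9 + 6 = 15, A[0][2] + B[2][2] = 9 + 1 = 10) = -5 (attained at k = 0)
  C[1][0] = min over k of (A[1][0] + B[0][0] = 7 + 9 = 16, A[1][1] + B[1][0] = 5 + -2 = 3, A[1][2] + B[2][0] = 7 + 8 = 15) = 3 (attained at k = 1)
  C[1][1] = min over k of (A[1][0] + B[0][1] = 7 + -3 = 4, A[1][1] + B[1][1] = 5 + 1 = 6, A[1][2] + B[2][1] = 7 + 9 = 16) = 4 (attained at k = 0)
  C[1][2] = min over k of (A[1][0] + B[0][2] = 7 + 0 = 7, A[1][1] + B[1][2] = 5 + 6 = 11, A[1][2] + B[2][2] = 7 + 1 = 8) = 7 (attained at k = 0)
  C[2][0] = min over k of (A[2][0] + B[0][0] = 1 + 9 = 10, A[2][1] + B[1][0] = 3 + -2 = 1, A[2][2] + B[2][0] = -1 + 8 = 7) = 1 (attained at k = 1)
  C[2][1] = min over k of (A[2][0] + B[0][1] = 1 + -3 = -2, A[2][1] + B[1][1] = 3 + 1 = 4, A[2][2] + B[2][1] = -1 + 9 = 8) = -2 (attained at k = 0)
  C[2][2] = min over k of (A[2][0] + B[0][2] = 1 + 0 = 1, A[2][1] + B[1][2] = 3 + 6 = 9, A[2][2] + B[2][2] = -1 + 1 = 0) = 0 (attained at k = 2)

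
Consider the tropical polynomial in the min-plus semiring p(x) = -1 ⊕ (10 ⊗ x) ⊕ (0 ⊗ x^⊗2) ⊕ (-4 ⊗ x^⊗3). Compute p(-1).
p(-1) = -7

A tropical monomial a ⊗ x^⊗i evaluates to a + i · x. Evaluating each term at x = -1:
  Term 0 contributes -1 + 0 · -1 = -1
  Term 1 contributes 10 + 1 · -1 = 9
  Term 2 contributes 0 + 2 · -1 = -2
  Term 3 contributes -4 + 3 · -1 = -7
p(-1) = ⊕ of these = min[-1, 9, -2, -7] = -7.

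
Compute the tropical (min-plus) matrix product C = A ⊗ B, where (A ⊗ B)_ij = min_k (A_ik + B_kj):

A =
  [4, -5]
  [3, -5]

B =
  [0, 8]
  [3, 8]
A ⊗ B =
  [-2, 3]
  [-2, 3]

Apply the min-plus product entry-by-entry:
  C[0][0] = min over k of (A[0][0] + B[0][0] = 4 + 0 = 4, A[0][1] + B[1][0] = -5 + 3 = -2) = -2 (attained at k = 1)
  C[0][1] = min over k of (A[0][0] + B[0][1] = 4 + 8 = 12, A[0][1] + B[1][1] = -5 + 8 = 3) = 3 (attained at k = 1)
  C[1][0] = min over k of (A[1][0] + B[0][0] = 3 + 0 = 3, A[1][1] + B[1][0] = -5 + 3 = -2) = -2 (attained at k = 1)
  C[1][1] = min over k of (A[1][0] + B[0][1] = 3 + 8 = 11, A[1][1] + B[1][1] = -5 + 8 = 3) = 3 (attained at k = 1)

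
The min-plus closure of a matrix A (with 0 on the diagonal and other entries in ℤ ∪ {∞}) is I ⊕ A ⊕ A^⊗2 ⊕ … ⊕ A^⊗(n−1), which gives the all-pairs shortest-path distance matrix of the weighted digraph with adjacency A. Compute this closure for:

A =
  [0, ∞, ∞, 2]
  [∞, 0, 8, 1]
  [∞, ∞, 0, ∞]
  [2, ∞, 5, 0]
Closure =
  [0, ∞, 7, 2]
  [3, 0, 6, 1]
  [∞, ∞, 0, ∞]
  [2, ∞, 5, 0]

This is the Floyd-Warshall all-pairs shortest-path computation. For each intermediate vertex k = 0, 1, …, 3, update dist[i][j] ← min(dist[i][j], dist[i][k] + dist[k][j]). The final matrix gives, for each (i, j), the minimum total weight of any directed path from i to j (possibly empty when i = j).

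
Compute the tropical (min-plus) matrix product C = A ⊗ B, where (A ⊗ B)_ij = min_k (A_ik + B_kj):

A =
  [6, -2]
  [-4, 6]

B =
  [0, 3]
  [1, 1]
A ⊗ B =
  [-1, -1]
  [-4, -1]

Apply the min-plus product entry-by-entry:
  C[0][0] = min over k of (A[0][0] + B[0][0] = 6 + 0 = 6, A[0][1] + B[1][0] = -2 + 1 = -1) = -1 (attained at k = 1)
  C[0][1] = min over k of (A[0][0] + B[0][1] = 6 + 3 = 9, A[0][1] + B[1][1] = -2 + 1 = -1) = -1 (attained at k = 1)
  C[1][0] = min over k of (A[1][0] + B[0][0] = -4 + 0 = -4, A[1][1] + B[1][0] = 6 + 1 = 7) = -4 (attained at k = 0)
  C[1][1] = min over k of (A[1][0] + B[0][1] = -4 + 3 = -1, A[1][1] + B[1][1] = 6 + 1 = 7) = -1 (attained at k = 0)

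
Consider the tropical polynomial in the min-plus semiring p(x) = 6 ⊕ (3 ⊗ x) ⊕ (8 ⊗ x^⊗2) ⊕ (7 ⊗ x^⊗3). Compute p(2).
p(2) = 5

A tropical monomial a ⊗ x^⊗i evaluates to a + i · x. Evaluating each term at x = 2:
  Term 0 contributes 6 + 0 · 2 = 6
  Term 1 contributes 3 + 1 · 2 = 5
  Term 2 contributes 8 + 2 · 2 = 12
  Term 3 contributes 7 + 3 · 2 = 13
p(2) = ⊕ of these = min[6, 5, 12, 13] = 5.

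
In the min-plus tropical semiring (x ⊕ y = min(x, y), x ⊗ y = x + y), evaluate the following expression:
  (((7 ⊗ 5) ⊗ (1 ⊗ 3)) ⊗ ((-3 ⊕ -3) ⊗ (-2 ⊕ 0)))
(((7 ⊗ 5) ⊗ (1 ⊗ 3)) ⊗ ((-3 ⊕ -3) ⊗ (-2 ⊕ 0))) = 11

Expand innermost to outermost. Recall ⊕ takes the minimum of its arguments and ⊗ takes their sum. Working out the expression (((7 ⊗ 5) ⊗ (1 ⊗ 3)) ⊗ ((-3 ⊕ -3) ⊗ (-2 ⊕ 0))) gives 11.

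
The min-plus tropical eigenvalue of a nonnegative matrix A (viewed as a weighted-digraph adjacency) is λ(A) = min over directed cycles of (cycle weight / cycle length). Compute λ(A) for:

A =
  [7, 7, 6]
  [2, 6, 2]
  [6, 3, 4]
λ(A) = 5/2

Enumerate directed cycles and compute their means (weight / length). Sample:
  cycle 0 → 0: weight = 7, length = 1, mean = 7/1 ≈ 7.000
  cycle 1 → 1: weight = 6, length = 1, mean = 6/1 ≈ 6.000
  cycle 2 → 2: weight = 4, length = 1, mean = 4/1 ≈ 4.000
  cycle 0 → 1 → 0: weight = 9, length = 2, mean = 9/2 ≈ 4.500
  cycle 0 → 2 → 0: weight = 12, length = 2, mean = 12/2 ≈ 6.000
  cycle 1 → 0 → 1: weight = 9, length = 2, mean = 9/2 ≈ 4.500
Minimum mean = 2.500, attained e.g. along the cycle 1 → 2 → 1 with weight 5 and length 2. So λ(A) = 5/2 = 5/2.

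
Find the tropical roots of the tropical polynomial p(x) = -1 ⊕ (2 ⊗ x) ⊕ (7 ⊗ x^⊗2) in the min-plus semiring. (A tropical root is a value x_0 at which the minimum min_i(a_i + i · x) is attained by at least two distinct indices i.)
Roots: {-5, -3}

Each tropical root is a break point of the lower envelope of the lines y = a_i + i · x (there are 3 lines, with slopes 0, 1, ..., 2). Only the lines that attain the minimum somewhere contribute to roots; other lines are dominated. Here the surviving (envelope) indices are i = 2, i = 1, i = 0.
Intersections between consecutive envelope lines give the roots: for adjacent envelope indices i < j the intersection is x = (a_i − a_j) / (j − i). Reading off the sorted break points: {-5, -3}.
Verification: at each break x_0, at least two indices attain the minimum of min_i(a_i + i · x_0).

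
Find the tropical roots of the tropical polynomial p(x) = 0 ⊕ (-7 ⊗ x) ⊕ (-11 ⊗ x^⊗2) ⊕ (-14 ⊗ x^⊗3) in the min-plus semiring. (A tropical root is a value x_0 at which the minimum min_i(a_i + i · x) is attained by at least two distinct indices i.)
Roots: {3, 4, 7}

Each tropical root is a break point of the lower envelope of the lines y = a_i + i · x (there are 4 lines, with slopes 0, 1, ..., 3). Only the lines that attain the minimum somewhere contribute to roots; other lines are dominated. Here the surviving (envelope) indices are i = 3, i = 2, i = 1, i = 0.
Intersections between consecutive envelope lines give the roots: for adjacent envelope indices i < j the intersection is x = (a_i − a_j) / (j − i). Reading off the sorted break points: {3, 4, 7}.
Verification: at each break x_0, at least two indices attain the minimum of min_i(a_i + i · x_0).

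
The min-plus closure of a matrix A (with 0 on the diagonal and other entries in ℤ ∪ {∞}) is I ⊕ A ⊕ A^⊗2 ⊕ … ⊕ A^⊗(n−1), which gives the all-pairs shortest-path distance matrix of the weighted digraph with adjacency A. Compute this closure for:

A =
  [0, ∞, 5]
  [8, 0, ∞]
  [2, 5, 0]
Closure =
  [0, 10, 5]
  [8, 0, 13]
  [2, 5, 0]

This is the Floyd-Warshall all-pairs shortest-path computation. For each intermediate vertex k = 0, 1, …, 2, update dist[i][j] ← min(dist[i][j], dist[i][k] + dist[k][j]). The final matrix gives, for each (i, j), the minimum total weight of any directed path from i to j (possibly empty when i = j).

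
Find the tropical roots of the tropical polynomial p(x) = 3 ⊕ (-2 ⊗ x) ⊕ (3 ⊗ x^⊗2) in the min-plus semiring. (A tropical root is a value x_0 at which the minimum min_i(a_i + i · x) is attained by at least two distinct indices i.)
Roots: {-5, 5}

Each tropical root is a break point of the lower envelope of the lines y = a_i + i · x (there are 3 lines, with slopes 0, 1, ..., 2). Only the lines that attain the minimum somewhere contribute to roots; other lines are dominated. Here the surviving (envelope) indices are i = 2, i = 1, i = 0.
Intersections between consecutive envelope lines give the roots: for adjacent envelope indices i < j the intersection is x = (a_i − a_j) / (j − i). Reading off the sorted break points: {-5, 5}.
Verification: at each break x_0, at least two indices attain the minimum of min_i(a_i + i · x_0).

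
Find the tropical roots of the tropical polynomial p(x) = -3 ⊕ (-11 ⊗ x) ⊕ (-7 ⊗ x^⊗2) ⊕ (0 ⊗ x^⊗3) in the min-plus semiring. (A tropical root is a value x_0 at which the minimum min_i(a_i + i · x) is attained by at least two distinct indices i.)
Roots: {-7, -4, 8}

Each tropical root is a break point of the lower envelope of the lines y = a_i + i · x (there are 4 lines, with slopes 0, 1, ..., 3). Only the lines that attain the minimum somewhere contribute to roots; other lines are dominated. Here the surviving (envelope) indices are i = 3, i = 2, i = 1, i = 0.
Intersections between consecutive envelope lines give the roots: for adjacent envelope indices i < j the intersection is x = (a_i − a_j) / (j − i). Reading off the sorted break points: {-7, -4, 8}.
Verification: at each break x_0, at least two indices attain the minimum of min_i(a_i + i · x_0).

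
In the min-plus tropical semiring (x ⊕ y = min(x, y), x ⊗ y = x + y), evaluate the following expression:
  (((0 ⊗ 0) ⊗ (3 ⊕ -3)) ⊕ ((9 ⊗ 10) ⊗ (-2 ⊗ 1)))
(((0 ⊗ 0) ⊗ (3 ⊕ -3)) ⊕ ((9 ⊗ 10) ⊗ (-2 ⊗ 1))) = -3

Expand innermost to outermost. Recall ⊕ takes the minimum of its arguments and ⊗ takes their sum. Working out the expression (((0 ⊗ 0) ⊗ (3 ⊕ -3)) ⊕ ((9 ⊗ 10) ⊗ (-2 ⊗ 1))) gives -3.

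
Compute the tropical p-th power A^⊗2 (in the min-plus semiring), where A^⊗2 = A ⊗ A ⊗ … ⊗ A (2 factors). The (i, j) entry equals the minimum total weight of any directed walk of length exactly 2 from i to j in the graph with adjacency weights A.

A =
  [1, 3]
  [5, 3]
A^⊗2 =
  [2, 4]
  [6, 6]

Each entry (A^⊗2)_ij equals the minimum over all length-2 walks i = v_0 → v_1 → … → v_2 = j of Σ_t A[v_t][v_{t+1}]. For example, for (i, j) = (0, 1) we minimise over 2 possible intermediate vertex sequences; the minimum is 4, attained along the walk 0 → 0 → 1.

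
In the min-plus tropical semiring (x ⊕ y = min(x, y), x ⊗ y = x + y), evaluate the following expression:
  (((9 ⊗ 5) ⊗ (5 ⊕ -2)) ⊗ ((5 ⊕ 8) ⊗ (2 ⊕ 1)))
(((9 ⊗ 5) ⊗ (5 ⊕ -2)) ⊗ ((5 ⊕ 8) ⊗ (2 ⊕ 1))) = 18

Expand innermost to outermost. Recall ⊕ takes the minimum of its arguments and ⊗ takes their sum. Working out the expression (((9 ⊗ 5) ⊗ (5 ⊕ -2)) ⊗ ((5 ⊕ 8) ⊗ (2 ⊕ 1))) gives 18.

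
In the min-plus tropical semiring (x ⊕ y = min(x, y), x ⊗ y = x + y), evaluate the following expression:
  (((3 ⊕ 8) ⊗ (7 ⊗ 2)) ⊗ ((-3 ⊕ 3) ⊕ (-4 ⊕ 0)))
(((3 ⊕ 8) ⊗ (7 ⊗ 2)) ⊗ ((-3 ⊕ 3) ⊕ (-4 ⊕ 0))) = 8

Expand innermost to outermost. Recall ⊕ takes the minimum of its arguments and ⊗ takes their sum. Working out the expression (((3 ⊕ 8) ⊗ (7 ⊗ 2)) ⊗ ((-3 ⊕ 3) ⊕ (-4 ⊕ 0))) gives 8.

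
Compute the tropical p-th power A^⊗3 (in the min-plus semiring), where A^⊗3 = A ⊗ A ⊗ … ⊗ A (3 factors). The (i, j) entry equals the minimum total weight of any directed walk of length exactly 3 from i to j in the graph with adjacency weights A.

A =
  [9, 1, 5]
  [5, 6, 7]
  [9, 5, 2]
A^⊗3 =
  [12, 7, 9]
  [11, 12, 11]
  [12, 9, 6]

Each entry (A^⊗3)_ij equals the minimum over all length-3 walks i = v_0 → v_1 → … → v_3 = j of Σ_t A[v_t][v_{t+1}]. For example, for (i, j) = (0, 2) we minimise over 9 possible intermediate vertex sequences; the minimum is 9, attained along the walk 0 → 2 → 2 → 2.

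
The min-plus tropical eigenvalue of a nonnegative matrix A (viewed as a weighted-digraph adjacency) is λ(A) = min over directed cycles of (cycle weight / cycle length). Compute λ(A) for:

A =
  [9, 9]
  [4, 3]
λ(A) = 3

Enumerate directed cycles and compute their means (weight / length). Sample:
  cycle 0 → 0: weight = 9, length = 1, mean = 9/1 ≈ 9.000
  cycle 1 → 1: weight = 3, length = 1, mean = 3/1 ≈ 3.000
  cycle 0 → 1 → 0: weight = 13, length = 2, mean = 13/2 ≈ 6.500
  cycle 1 → 0 → 1: weight = 13, length = 2, mean = 13/2 ≈ 6.500
Minimum mean = 3.000, attained e.g. along the cycle 1 → 1 with weight 3 and length 1. So λ(A) = 3/1 = 3.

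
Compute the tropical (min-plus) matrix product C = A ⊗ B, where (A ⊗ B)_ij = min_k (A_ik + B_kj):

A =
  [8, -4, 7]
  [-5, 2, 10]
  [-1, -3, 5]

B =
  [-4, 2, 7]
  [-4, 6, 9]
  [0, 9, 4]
A ⊗ B =
  [-8, 2, 5]
  [-9, -3, 2]
  [-7, 1, 6]

Apply the min-plus product entry-by-entry:
  C[0][0] = min over k of (A[0][0] + B[0][0] = 8 + -4 = 4, A[0][1] + B[1][0] = -4 + -4 = -8, A[0][2] + B[2][0] = 7 + 0 = 7) = -8 (attained at k = 1)
  C[0][1] = min over k of (A[0][0] + B[0][1] = 8 + 2 = 10, A[0][1] + B[1][1] = -4 + 6 = 2, A[0][2] + B[2][1] = 7 + 9 = 16) = 2 (attained at k = 1)
  C[0][2] = min over k of (A[0][0] + B[0][2] = 8 + 7 = 15, A[0][1] + B[1][2] = -4 + 9 = 5, A[0][2] + B[2][2] = 7 + 4 = 11) = 5 (attained at k = 1)
  C[1][0] = min over k of (A[1][0] + B[0][0] = -5 + -4 = -9, A[1][1] + B[1][0] = 2 + -4 = -2, A[1][2] + B[2][0] = 10 + 0 = 10) = -9 (attained at k = 0)
  C[1][1] = min over k of (A[1][0] + B[0][1] = -5 + 2 = -3, A[1][1] + B[1][1] = 2 + 6 = 8, A[1][2] + B[2][1] = 10 + 9 = 19) = -3 (attained at k = 0)
  C[1][2] = min over k of (A[1][0] + B[0][2] = -5 + 7 = 2, A[1][1] + B[1][2] = 2 + 9 = 11, A[1][2] + B[2][2] = 10 + 4 = 14) = 2 (attained at k = 0)
  C[2][0] = min over k of (A[2][0] + B[0][0] = -1 + -4 = -5, A[2][1] + B[1][0] = -3 + -4 = -7, A[2][2] + B[2][0] = 5 + 0 = 5) = -7 (attained at k = 1)
  C[2][1] = min over k of (A[2][0] + B[0][1] = -1 + 2 = 1, A[2][1] + B[1][1] = -3 + 6 = 3, A[2][2] + B[2][1] = 5 + 9 = 14) = 1 (attained at k = 0)
  C[2][2] = min over k of (A[2][0] + B[0][2] = -1 + 7 = 6, A[2][1] + B[1][2] = -3 + 9 = 6, A[2][2] + B[2][2] = 5 + 4 = 9) = 6 (attained at k = 0)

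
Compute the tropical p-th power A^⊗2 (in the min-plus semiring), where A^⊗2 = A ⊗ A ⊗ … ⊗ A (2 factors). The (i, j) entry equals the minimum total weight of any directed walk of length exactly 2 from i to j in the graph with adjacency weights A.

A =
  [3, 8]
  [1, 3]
A^⊗2 =
  [6, 11]
  [4, 6]

Each entry (A^⊗2)_ij equals the minimum over all length-2 walks i = v_0 → v_1 → … → v_2 = j of Σ_t A[v_t][v_{t+1}]. For example, for (i, j) = (0, 1) we minimise over 2 possible intermediate vertex sequences; the minimum is 11, attained along the walk 0 → 0 → 1.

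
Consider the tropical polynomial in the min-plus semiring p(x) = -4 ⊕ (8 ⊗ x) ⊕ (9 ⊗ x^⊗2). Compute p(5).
p(5) = -4

A tropical monomial a ⊗ x^⊗i evaluates to a + i · x. Evaluating each term at x = 5:
  Term 0 contributes -4 + 0 · 5 = -4
  Term 1 contributes 8 + 1 · 5 = 13
  Term 2 contributes 9 + 2 · 5 = 19
p(5) = ⊕ of these = min[-4, 13, 19] = -4.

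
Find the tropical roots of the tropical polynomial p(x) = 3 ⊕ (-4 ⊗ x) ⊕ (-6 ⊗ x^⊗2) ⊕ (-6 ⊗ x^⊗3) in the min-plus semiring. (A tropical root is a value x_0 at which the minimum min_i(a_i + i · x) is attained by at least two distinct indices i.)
Roots: {0, 2, 7}

Each tropical root is a break point of the lower envelope of the lines y = a_i + i · x (there are 4 lines, with slopes 0, 1, ..., 3). Only the lines that attain the minimum somewhere contribute to roots; other lines are dominated. Here the surviving (envelope) indices are i = 3, i = 2, i = 1, i = 0.
Intersections between consecutive envelope lines give the roots: for adjacent envelope indices i < j the intersection is x = (a_i − a_j) / (j − i). Reading off the sorted break points: {0, 2, 7}.
Verification: at each break x_0, at least two indices attain the minimum of min_i(a_i + i · x_0).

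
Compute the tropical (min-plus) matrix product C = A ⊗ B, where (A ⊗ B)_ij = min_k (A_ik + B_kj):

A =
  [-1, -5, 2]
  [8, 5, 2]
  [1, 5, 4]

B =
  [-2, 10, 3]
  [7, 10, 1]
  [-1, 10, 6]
A ⊗ B =
  [-3, 5, -4]
  [1, 12, 6]
  [-1, 11, 4]

Apply the min-plus product entry-by-entry:
  C[0][0] = min over k of (A[0][0] + B[0][0] = -1 + -2 = -3, A[0][1] + B[1][0] = -5 + 7 = 2, A[0][2] + B[2][0] = 2 + -1 = 1) = -3 (attained at k = 0)
  C[0][1] = min over k of (A[0][0] + B[0][1] = -1 + 10 = 9, A[0][1] + B[1][1] = -5 + 10 = 5, A[0][2] + B[2][1] = 2 + 10 = 12) = 5 (attained at k = 1)
  C[0][2] = min over k of (A[0][0] + B[0][2] = -1 + 3 = 2, A[0][1] + B[1][2] = -5 + 1 = -4, A[0][2] + B[2][2] = 2 + 6 = 8) = -4 (attained at k = 1)
  C[1][0] = min over k of (A[1][0] + B[0][0] = 8 + -2 = 6, A[1][1] + B[1][0] = 5 + 7 = 12, A[1][2] + B[2][0] = 2 + -1 = 1) = 1 (attained at k = 2)
  C[1][1] = min over k of (A[1][0] + B[0][1] = 8 + 10 = 18, A[1][1] + B[1][1] = 5 + 10 = 15, A[1][2] + B[2][1] = 2 + 10 = 12) = 12 (attained at k = 2)
  C[1][2] = min over k of (A[1][0] + B[0][2] = 8 + 3 = 11, A[1][1] + B[1][2] = 5 + 1 = 6, A[1][2] + B[2][2] = 2 + 6 = 8) = 6 (attained at k = 1)
  C[2][0] = min over k of (A[2][0] + B[0][0] = 1 + -2 = -1, A[2][1] + B[1][0] = 5 + 7 = 12, A[2][2] + B[2][0] = 4 + -1 = 3) = -1 (attained at k = 0)
  C[2][1] = min over k of (A[2][0] + B[0][1] = 1 + 10 = 11, A[2][1] + B[1][1] = 5 + 10 = 15, A[2][2] + B[2][1] = 4 + 10 = 14) = 11 (attained at k = 0)
  C[2][2] = min over k of (A[2][0] + B[0][2] = 1 + 3 = 4, A[2][1] + B[1][2] = 5 + 1 = 6, A[2][2] + B[2][2] = 4 + 6 = 10) = 4 (attained at k = 0)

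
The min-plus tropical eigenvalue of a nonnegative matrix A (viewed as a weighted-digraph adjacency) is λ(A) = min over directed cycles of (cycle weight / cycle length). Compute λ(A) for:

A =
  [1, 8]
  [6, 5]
λ(A) = 1

Enumerate directed cycles and compute their means (weight / length). Sample:
  cycle 0 → 0: weight = 1, length = 1, mean = 1/1 ≈ 1.000
  cycle 1 → 1: weight = 5, length = 1, mean = 5/1 ≈ 5.000
  cycle 0 → 1 → 0: weight = 14, length = 2, mean = 14/2 ≈ 7.000
  cycle 1 → 0 → 1: weight = 14, length = 2, mean = 14/2 ≈ 7.000
Minimum mean = 1.000, attained e.g. along the cycle 0 → 0 with weight 1 and length 1. So λ(A) = 1/1 = 1.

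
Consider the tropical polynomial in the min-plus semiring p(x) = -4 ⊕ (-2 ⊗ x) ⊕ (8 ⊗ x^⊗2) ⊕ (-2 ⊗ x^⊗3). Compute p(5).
p(5) = -4

A tropical monomial a ⊗ x^⊗i evaluates to a + i · x. Evaluating each term at x = 5:
  Term 0 contributes -4 + 0 · 5 = -4
  Term 1 contributes -2 + 1 · 5 = 3
  Term 2 contributes 8 + 2 · 5 = 18
  Term 3 contributes -2 + 3 · 5 = 13
p(5) = ⊕ of these = min[-4, 3, 18, 13] = -4.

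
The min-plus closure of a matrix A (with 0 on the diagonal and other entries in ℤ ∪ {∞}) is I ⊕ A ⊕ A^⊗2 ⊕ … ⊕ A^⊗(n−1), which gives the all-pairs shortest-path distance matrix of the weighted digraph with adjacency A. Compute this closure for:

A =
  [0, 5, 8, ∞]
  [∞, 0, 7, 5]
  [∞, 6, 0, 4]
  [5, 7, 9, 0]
Closure =
  [0, 5, 8, 10]
  [10, 0, 7, 5]
  [9, 6, 0, 4]
  [5, 7, 9, 0]

This is the Floyd-Warshall all-pairs shortest-path computation. For each intermediate vertex k = 0, 1, …, 3, update dist[i][j] ← min(dist[i][j], dist[i][k] + dist[k][j]). The final matrix gives, for each (i, j), the minimum total weight of any directed path from i to j (possibly empty when i = j).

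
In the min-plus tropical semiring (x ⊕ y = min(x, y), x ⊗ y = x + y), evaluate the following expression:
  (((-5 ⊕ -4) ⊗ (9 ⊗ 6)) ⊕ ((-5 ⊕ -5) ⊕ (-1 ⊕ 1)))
(((-5 ⊕ -4) ⊗ (9 ⊗ 6)) ⊕ ((-5 ⊕ -5) ⊕ (-1 ⊕ 1))) = -5

Expand innermost to outermost. Recall ⊕ takes the minimum of its arguments and ⊗ takes their sum. Working out the expression (((-5 ⊕ -4) ⊗ (9 ⊗ 6)) ⊕ ((-5 ⊕ -5) ⊕ (-1 ⊕ 1))) gives -5.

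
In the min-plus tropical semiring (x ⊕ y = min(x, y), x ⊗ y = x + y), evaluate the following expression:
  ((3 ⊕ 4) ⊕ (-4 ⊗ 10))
((3 ⊕ 4) ⊕ (-4 ⊗ 10)) = 3

Expand innermost to outermost. Recall ⊕ takes the minimum of its arguments and ⊗ takes their sum. Working out the expression ((3 ⊕ 4) ⊕ (-4 ⊗ 10)) gives 3.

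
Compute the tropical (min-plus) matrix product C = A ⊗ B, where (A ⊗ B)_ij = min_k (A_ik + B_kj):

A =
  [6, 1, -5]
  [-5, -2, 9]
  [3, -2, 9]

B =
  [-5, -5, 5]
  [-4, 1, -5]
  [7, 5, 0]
A ⊗ B =
  [-3, 0, -5]
  [-10, -10, -7]
  [-6, -2, -7]

Apply the min-plus product entry-by-entry:
  C[0][0] = min over k of (A[0][0] + B[0][0] = 6 + -5 = 1, A[0][1] + B[1][0] = 1 + -4 = -3, A[0][2] + B[2][0] = -5 + 7 = 2) = -3 (attained at k = 1)
  C[0][1] = min over k of (A[0][0] + B[0][1] = 6 + -5 = 1, A[0][1] + B[1][1] = 1 + 1 = 2, A[0][2] + B[2][1] = -5 + 5 = 0) = 0 (attained at k = 2)
  C[0][2] = min over k of (A[0][0] + B[0][2] = 6 + 5 = 11, A[0][1] + B[1][2] = 1 + -5 = -4, A[0][2] + B[2][2] = -5 + 0 = -5) = -5 (attained at k = 2)
  C[1][0] = min over k of (A[1][0] + B[0][0] = -5 + -5 = -10, A[1][1] + B[1][0] = -2 + -4 = -6, A[1][2] + B[2][0] = 9 + 7 = 16) = -10 (attained at k = 0)
  C[1][1] = min over k of (A[1][0] + B[0][1] = -5 + -5 = -10, A[1][1] + B[1][1] = -2 + 1 = -1, A[1][2] + B[2][1] = 9 + 5 = 14) = -10 (attained at k = 0)
  C[1][2] = min over k of (A[1][0] + B[0][2] = -5 + 5 = 0, A[1][1] + B[1][2] = -2 + -5 = -7, A[1][2] + B[2][2] = 9 + 0 = 9) = -7 (attained at k = 1)
  C[2][0] = min over k of (A[2][0] + B[0][0] = 3 + -5 = -2, A[2][1] + B[1][0] = -2 + -4 = -6, A[2][2] + B[2][0] = 9 + 7 = 16) = -6 (attained at k = 1)
  C[2][1] = min over k of (A[2][0] + B[0][1] = 3 + -5 = -2, A[2][1] + B[1][1] = -2 + 1 = -1, A[2][2] + B[2][1] = 9 + 5 = 14) = -2 (attained at k = 0)
  C[2][2] = min over k of (A[2][0] + B[0][2] = 3 + 5 = 8, A[2][1] + B[1][2] = -2 + -5 = -7, A[2][2] + B[2][2] = 9 + 0 = 9) = -7 (attained at k = 1)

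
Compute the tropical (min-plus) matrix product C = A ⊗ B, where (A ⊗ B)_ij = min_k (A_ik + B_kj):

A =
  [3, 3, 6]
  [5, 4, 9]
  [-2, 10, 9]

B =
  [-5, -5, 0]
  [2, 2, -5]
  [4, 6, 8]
A ⊗ B =
  [-2, -2, -2]
  [0, 0, -1]
  [-7, -7, -2]

Apply the min-plus product entry-by-entry:
  C[0][0] = min over k of (A[0][0] + B[0][0] = 3 + -5 = -2, A[0][1] + B[1][0] = 3 + 2 = 5, A[0][2] + B[2][0] = 6 + 4 = 10) = -2 (attained at k = 0)
  C[0][1] = min over k of (A[0][0] + B[0][1] = 3 + -5 = -2, A[0][1] + B[1][1] = 3 + 2 = 5, A[0][2] + B[2][1] = 6 + 6 = 12) = -2 (attained at k = 0)
  C[0][2] = min over k of (A[0][0] + B[0][2] = 3 + 0 = 3, A[0][1] + B[1][2] = 3 + -5 = -2, A[0][2] + B[2][2] = 6 + 8 = 14) = -2 (attained at k = 1)
  C[1][0] = min over k of (A[1][0] + B[0][0] = 5 + -5 = 0, A[1][1] + B[1][0] = 4 + 2 = 6, A[1][2] + B[2][0] = 9 + 4 = 13) = 0 (attained at k = 0)
  C[1][1] = min over k of (A[1][0] + B[0][1] = 5 + -5 = 0, A[1][1] + B[1][1] = 4 + 2 = 6, A[1][2] + B[2][1] = 9 + 6 = 15) = 0 (attained at k = 0)
  C[1][2] = min over k of (A[1][0] + B[0][2] = 5 + 0 = 5, A[1][1] + B[1][2] = 4 + -5 = -1, A[1][2] + B[2][2] = 9 + 8 = 17) = -1 (attained at k = 1)
  C[2][0] = min over k of (A[2][0] + B[0][0] = -2 + -5 = -7, A[2][1] + B[1][0] = 10 + 2 = 12, A[2][2] + B[2][0] = 9 + 4 = 13) = -7 (attained at k = 0)
  C[2][1] = min over k of (A[2][0] + B[0][1] = -2 + -5 = -7, A[2][1] + B[1][1] = 10 + 2 = 12, A[2][2] + B[2][1] = 9 + 6 = 15) = -7 (attained at k = 0)
  C[2][2] = min over k of (A[2][0] + B[0][2] = -2 + 0 = -2, A[2][1] + B[1][2] = 10 + -5 = 5, A[2][2] + B[2][2] = 9 + 8 = 17) = -2 (attained at k = 0)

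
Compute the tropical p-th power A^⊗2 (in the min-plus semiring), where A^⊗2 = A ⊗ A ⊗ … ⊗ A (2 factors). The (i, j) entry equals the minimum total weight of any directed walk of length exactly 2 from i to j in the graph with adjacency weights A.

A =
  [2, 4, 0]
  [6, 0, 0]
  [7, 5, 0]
A^⊗2 =
  [4, 4, 0]
  [6, 0, 0]
  [7, 5, 0]

Each entry (A^⊗2)_ij equals the minimum over all length-2 walks i = v_0 → v_1 → … → v_2 = j of Σ_t A[v_t][v_{t+1}]. For example, for (i, j) = (0, 2) we minimise over 3 possible intermediate vertex sequences; the minimum is 0, attained along the walk 0 → 2 → 2.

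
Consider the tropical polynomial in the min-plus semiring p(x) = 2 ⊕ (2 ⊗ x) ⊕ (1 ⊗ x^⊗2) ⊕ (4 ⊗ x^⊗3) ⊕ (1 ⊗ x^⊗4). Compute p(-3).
p(-3) = -11

A tropical monomial a ⊗ x^⊗i evaluates to a + i · x. Evaluating each term at x = -3:
  Term 0 contributes 2 + 0 · -3 = 2
  Term 1 contributes 2 + 1 · -3 = -1
  Term 2 contributes 1 + 2 · -3 = -5
  Term 3 contributes 4 + 3 · -3 = -5
  Term 4 contributes 1 + 4 · -3 = -11
p(-3) = ⊕ of these = min[2, -1, -5, -5, -11] = -11.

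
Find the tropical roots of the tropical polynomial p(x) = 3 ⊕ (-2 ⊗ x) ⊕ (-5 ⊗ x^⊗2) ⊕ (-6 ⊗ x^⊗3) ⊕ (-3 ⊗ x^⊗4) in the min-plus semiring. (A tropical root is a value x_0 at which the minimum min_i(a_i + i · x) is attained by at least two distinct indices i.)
Roots: {-3, 1, 3, 5}

Each tropical root is a break point of the lower envelope of the lines y = a_i + i · x (there are 5 lines, with slopes 0, 1, ..., 4). Only the lines that attain the minimum somewhere contribute to roots; other lines are dominated. Here the surviving (envelope) indices are i = 4, i = 3, i = 2, i = 1, i = 0.
Intersections between consecutive envelope lines give the roots: for adjacent envelope indices i < j the intersection is x = (a_i − a_j) / (j − i). Reading off the sorted break points: {-3, 1, 3, 5}.
Verification: at each break x_0, at least two indices attain the minimum of min_i(a_i + i · x_0).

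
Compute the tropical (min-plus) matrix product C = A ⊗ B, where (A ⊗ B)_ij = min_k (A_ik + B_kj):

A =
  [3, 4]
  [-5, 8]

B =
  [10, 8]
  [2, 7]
A ⊗ B =
  [6, 11]
  [5, 3]

Apply the min-plus product entry-by-entry:
  C[0][0] = min over k of (A[0][0] + B[0][0] = 3 + 10 = 13, A[0][1] + B[1][0] = 4 + 2 = 6) = 6 (attained at k = 1)
  C[0][1] = min over k of (A[0][0] + B[0][1] = 3 + 8 = 11, A[0][1] + B[1][1] = 4 + 7 = 11) = 11 (attained at k = 0)
  C[1][0] = min over k of (A[1][0] + B[0][0] = -5 + 10 = 5, A[1][1] + B[1][0] = 8 + 2 = 10) = 5 (attained at k = 0)
  C[1][1] = min over k of (A[1][0] + B[0][1] = -5 + 8 = 3, A[1][1] + B[1][1] = 8 + 7 = 15) = 3 (attained at k = 0)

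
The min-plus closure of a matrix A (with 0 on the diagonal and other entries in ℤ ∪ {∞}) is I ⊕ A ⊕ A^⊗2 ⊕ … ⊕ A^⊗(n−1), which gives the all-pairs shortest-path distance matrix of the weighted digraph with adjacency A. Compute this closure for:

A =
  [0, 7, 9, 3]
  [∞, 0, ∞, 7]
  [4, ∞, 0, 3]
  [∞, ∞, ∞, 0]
Closure =
  [0, 7, 9, 3]
  [∞, 0, ∞, 7]
  [4, 11, 0, 3]
  [∞, ∞, ∞, 0]

This is the Floyd-Warshall all-pairs shortest-path computation. For each intermediate vertex k = 0, 1, …, 3, update dist[i][j] ← min(dist[i][j], dist[i][k] + dist[k][j]). The final matrix gives, for each (i, j), the minimum total weight of any directed path from i to j (possibly empty when i = j).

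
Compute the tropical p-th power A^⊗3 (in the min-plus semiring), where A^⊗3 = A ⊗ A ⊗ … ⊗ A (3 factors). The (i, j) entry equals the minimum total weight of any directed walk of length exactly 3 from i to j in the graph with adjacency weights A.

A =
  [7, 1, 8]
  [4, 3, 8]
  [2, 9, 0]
A^⊗3 =
  [8, 6, 8]
  [9, 8, 8]
  [2, 3, 0]

Each entry (A^⊗3)_ij equals the minimum over all length-3 walks i = v_0 → v_1 → … → v_3 = j of Σ_t A[v_t][v_{t+1}]. For example, for (i, j) = (0, 2) we minimise over 9 possible intermediate vertex sequences; the minimum is 8, attained along the walk 0 → 2 → 2 → 2.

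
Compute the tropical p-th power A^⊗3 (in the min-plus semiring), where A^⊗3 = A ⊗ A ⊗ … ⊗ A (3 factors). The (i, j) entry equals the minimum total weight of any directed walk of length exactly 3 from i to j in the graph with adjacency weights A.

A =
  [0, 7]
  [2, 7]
A^⊗3 =
  [0, 7]
  [2, 9]

Each entry (A^⊗3)_ij equals the minimum over all length-3 walks i = v_0 → v_1 → … → v_3 = j of Σ_t A[v_t][v_{t+1}]. For example, for (i, j) = (0, 1) we minimise over 4 possible intermediate vertex sequences; the minimum is 7, attained along the walk 0 → 0 → 0 → 1.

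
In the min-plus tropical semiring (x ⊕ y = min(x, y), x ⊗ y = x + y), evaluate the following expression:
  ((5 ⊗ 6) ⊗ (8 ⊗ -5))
((5 ⊗ 6) ⊗ (8 ⊗ -5)) = 14

Expand innermost to outermost. Recall ⊕ takes the minimum of its arguments and ⊗ takes their sum. Working out the expression ((5 ⊗ 6) ⊗ (8 ⊗ -5)) gives 14.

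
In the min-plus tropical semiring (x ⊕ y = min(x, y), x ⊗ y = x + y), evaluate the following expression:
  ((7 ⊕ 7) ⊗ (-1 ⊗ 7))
((7 ⊕ 7) ⊗ (-1 ⊗ 7)) = 13

Expand innermost to outermost. Recall ⊕ takes the minimum of its arguments and ⊗ takes their sum. Working out the expression ((7 ⊕ 7) ⊗ (-1 ⊗ 7)) gives 13.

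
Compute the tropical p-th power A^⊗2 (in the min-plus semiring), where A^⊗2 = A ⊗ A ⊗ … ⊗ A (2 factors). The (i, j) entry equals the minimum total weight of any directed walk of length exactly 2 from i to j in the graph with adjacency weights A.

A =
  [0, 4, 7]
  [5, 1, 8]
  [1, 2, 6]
A^⊗2 =
  [0, 4, 7]
  [5, 2, 9]
  [1, 3, 8]

Each entry (A^⊗2)_ij equals the minimum over all length-2 walks i = v_0 → v_1 → … → v_2 = j of Σ_t A[v_t][v_{t+1}]. For example, for (i, j) = (0, 2) we minimise over 3 possible intermediate vertex sequences; the minimum is 7, attained along the walk 0 → 0 → 2.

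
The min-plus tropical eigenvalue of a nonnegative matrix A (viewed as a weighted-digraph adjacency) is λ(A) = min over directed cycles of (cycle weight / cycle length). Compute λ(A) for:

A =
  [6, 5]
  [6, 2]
λ(A) = 2

Enumerate directed cycles and compute their means (weight / length). Sample:
  cycle 0 → 0: weight = 6, length = 1, mean = 6/1 ≈ 6.000
  cycle 1 → 1: weight = 2, length = 1, mean = 2/1 ≈ 2.000
  cycle 0 → 1 → 0: weight = 11, length = 2, mean = 11/2 ≈ 5.500
  cycle 1 → 0 → 1: weight = 11, length = 2, mean = 11/2 ≈ 5.500
Minimum mean = 2.000, attained e.g. along the cycle 1 → 1 with weight 2 and length 1. So λ(A) = 2/1 = 2.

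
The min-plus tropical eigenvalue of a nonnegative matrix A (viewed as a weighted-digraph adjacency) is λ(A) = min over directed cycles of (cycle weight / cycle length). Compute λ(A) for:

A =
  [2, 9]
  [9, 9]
λ(A) = 2

Enumerate directed cycles and compute their means (weight / length). Sample:
  cycle 0 → 0: weight = 2, length = 1, mean = 2/1 ≈ 2.000
  cycle 1 → 1: weight = 9, length = 1, mean = 9/1 ≈ 9.000
  cycle 0 → 1 → 0: weight = 18, length = 2, mean = 18/2 ≈ 9.000
  cycle 1 → 0 → 1: weight = 18, length = 2, mean = 18/2 ≈ 9.000
Minimum mean = 2.000, attained e.g. along the cycle 0 → 0 with weight 2 and length 1. So λ(A) = 2/1 = 2.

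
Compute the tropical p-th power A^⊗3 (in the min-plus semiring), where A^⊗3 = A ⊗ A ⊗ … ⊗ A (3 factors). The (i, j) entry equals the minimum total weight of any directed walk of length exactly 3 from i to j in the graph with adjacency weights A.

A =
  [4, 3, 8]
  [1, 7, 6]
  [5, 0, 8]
A^⊗3 =
  [8, 7, 12]
  [5, 8, 10]
  [5, 4, 9]

Each entry (A^⊗3)_ij equals the minimum over all length-3 walks i = v_0 → v_1 → … → v_3 = j of Σ_t A[v_t][v_{t+1}]. For example, for (i, j) = (0, 2) we minimise over 9 possible intermediate vertex sequences; the minimum is 12, attained along the walk 0 → 1 → 0 → 2.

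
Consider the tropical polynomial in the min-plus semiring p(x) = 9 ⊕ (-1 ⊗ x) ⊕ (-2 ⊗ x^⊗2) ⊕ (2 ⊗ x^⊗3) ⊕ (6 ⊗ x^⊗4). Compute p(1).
p(1) = 0

A tropical monomial a ⊗ x^⊗i evaluates to a + i · x. Evaluating each term at x = 1:
  Term 0 contributes 9 + 0 · 1 = 9
  Term 1 contributes -1 + 1 · 1 = 0
  Term 2 contributes -2 + 2 · 1 = 0
  Term 3 contributes 2 + 3 · 1 = 5
  Term 4 contributes 6 + 4 · 1 = 10
p(1) = ⊕ of these = min[9, 0, 0, 5, 10] = 0.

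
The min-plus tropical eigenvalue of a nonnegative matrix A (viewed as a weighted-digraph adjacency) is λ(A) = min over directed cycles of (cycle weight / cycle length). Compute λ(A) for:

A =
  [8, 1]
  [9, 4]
λ(A) = 4

Enumerate directed cycles and compute their means (weight / length). Sample:
  cycle 0 → 0: weight = 8, length = 1, mean = 8/1 ≈ 8.000
  cycle 1 → 1: weight = 4, length = 1, mean = 4/1 ≈ 4.000
  cycle 0 → 1 → 0: weight = 10, length = 2, mean = 10/2 ≈ 5.000
  cycle 1 → 0 → 1: weight = 10, length = 2, mean = 10/2 ≈ 5.000
Minimum mean = 4.000, attained e.g. along the cycle 1 → 1 with weight 4 and length 1. So λ(A) = 4/1 = 4.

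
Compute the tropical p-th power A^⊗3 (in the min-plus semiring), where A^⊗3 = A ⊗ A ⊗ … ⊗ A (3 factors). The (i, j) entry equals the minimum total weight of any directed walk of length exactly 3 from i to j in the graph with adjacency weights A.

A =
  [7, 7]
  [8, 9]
A^⊗3 =
  [21, 21]
  [22, 22]

Each entry (A^⊗3)_ij equals the minimum over all length-3 walks i = v_0 → v_1 → … → v_3 = j of Σ_t A[v_t][v_{t+1}]. For example, for (i, j) = (0, 1) we minimise over 4 possible intermediate vertex sequences; the minimum is 21, attained along the walk 0 → 0 → 0 → 1.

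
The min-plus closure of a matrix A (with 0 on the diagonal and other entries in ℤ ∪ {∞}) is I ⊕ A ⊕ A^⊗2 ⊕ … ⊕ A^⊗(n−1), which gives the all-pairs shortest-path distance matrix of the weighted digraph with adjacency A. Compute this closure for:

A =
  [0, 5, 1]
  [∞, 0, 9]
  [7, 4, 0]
Closure =
  [0, 5, 1]
  [16, 0, 9]
  [7, 4, 0]

This is the Floyd-Warshall all-pairs shortest-path computation. For each intermediate vertex k = 0, 1, …, 2, update dist[i][j] ← min(dist[i][j], dist[i][k] + dist[k][j]). The final matrix gives, for each (i, j), the minimum total weight of any directed path from i to j (possibly empty when i = j).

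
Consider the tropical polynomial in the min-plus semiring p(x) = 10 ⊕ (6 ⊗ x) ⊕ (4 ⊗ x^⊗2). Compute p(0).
p(0) = 4

A tropical monomial a ⊗ x^⊗i evaluates to a + i · x. Evaluating each term at x = 0:
  Term 0 contributes 10 + 0 · 0 = 10
  Term 1 contributes 6 + 1 · 0 = 6
  Term 2 contributes 4 + 2 · 0 = 4
p(0) = ⊕ of these = min[10, 6, 4] = 4.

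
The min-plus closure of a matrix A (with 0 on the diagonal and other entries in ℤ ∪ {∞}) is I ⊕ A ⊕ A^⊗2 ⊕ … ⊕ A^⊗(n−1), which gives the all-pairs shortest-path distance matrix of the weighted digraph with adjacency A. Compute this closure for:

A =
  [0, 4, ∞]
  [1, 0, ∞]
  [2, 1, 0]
Closure =
  [0, 4, ∞]
  [1, 0, ∞]
  [2, 1, 0]

This is the Floyd-Warshall all-pairs shortest-path computation. For each intermediate vertex k = 0, 1, …, 2, update dist[i][j] ← min(dist[i][j], dist[i][k] + dist[k][j]). The final matrix gives, for each (i, j), the minimum total weight of any directed path from i to j (possibly empty when i = j).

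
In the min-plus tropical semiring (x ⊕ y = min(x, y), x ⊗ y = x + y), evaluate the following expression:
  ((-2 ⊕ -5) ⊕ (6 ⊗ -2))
((-2 ⊕ -5) ⊕ (6 ⊗ -2)) = -5

Expand innermost to outermost. Recall ⊕ takes the minimum of its arguments and ⊗ takes their sum. Working out the expression ((-2 ⊕ -5) ⊕ (6 ⊗ -2)) gives -5.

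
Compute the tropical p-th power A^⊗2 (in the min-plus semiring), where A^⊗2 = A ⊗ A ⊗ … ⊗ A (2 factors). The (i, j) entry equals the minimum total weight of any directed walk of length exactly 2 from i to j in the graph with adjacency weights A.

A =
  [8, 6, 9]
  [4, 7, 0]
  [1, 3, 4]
A^⊗2 =
  [10, 12, 6]
  [1, 3, 4]
  [5, 7, 3]

Each entry (A^⊗2)_ij equals the minimum over all length-2 walks i = v_0 → v_1 → … → v_2 = j of Σ_t A[v_t][v_{t+1}]. For example, for (i, j) = (0, 2) we minimise over 3 possible intermediate vertex sequences; the minimum is 6, attained along the walk 0 → 1 → 2.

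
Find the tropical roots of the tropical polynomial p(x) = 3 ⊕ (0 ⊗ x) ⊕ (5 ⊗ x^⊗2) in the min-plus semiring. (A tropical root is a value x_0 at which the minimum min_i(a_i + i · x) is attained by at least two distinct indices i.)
Roots: {-5, 3}

Each tropical root is a break point of the lower envelope of the lines y = a_i + i · x (there are 3 lines, with slopes 0, 1, ..., 2). Only the lines that attain the minimum somewhere contribute to roots; other lines are dominated. Here the surviving (envelope) indices are i = 2, i = 1, i = 0.
Intersections between consecutive envelope lines give the roots: for adjacent envelope indices i < j the intersection is x = (a_i − a_j) / (j − i). Reading off the sorted break points: {-5, 3}.
Verification: at each break x_0, at least two indices attain the minimum of min_i(a_i + i · x_0).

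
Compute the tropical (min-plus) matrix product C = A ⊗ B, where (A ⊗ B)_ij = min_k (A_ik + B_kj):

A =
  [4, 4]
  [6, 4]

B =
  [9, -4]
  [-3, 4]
A ⊗ B =
  [1, 0]
  [1, 2]

Apply the min-plus product entry-by-entry:
  C[0][0] = min over k of (A[0][0] + B[0][0] = 4 + 9 = 13, A[0][1] + B[1][0] = 4 + -3 = 1) = 1 (attained at k = 1)
  C[0][1] = min over k of (A[0][0] + B[0][1] = 4 + -4 = 0, A[0][1] + B[1][1] = 4 + 4 = 8) = 0 (attained at k = 0)
  C[1][0] = min over k of (A[1][0] + B[0][0] = 6 + 9 = 15, A[1][1] + B[1][0] = 4 + -3 = 1) = 1 (attained at k = 1)
  C[1][1] = min over k of (A[1][0] + B[0][1] = 6 + -4 = 2, A[1][1] + B[1][1] = 4 + 4 = 8) = 2 (attained at k = 0)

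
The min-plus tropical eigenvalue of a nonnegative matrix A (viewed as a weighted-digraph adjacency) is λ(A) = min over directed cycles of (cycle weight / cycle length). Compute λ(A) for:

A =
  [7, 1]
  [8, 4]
λ(A) = 4

Enumerate directed cycles and compute their means (weight / length). Sample:
  cycle 0 → 0: weight = 7, length = 1, mean = 7/1 ≈ 7.000
  cycle 1 → 1: weight = 4, length = 1, mean = 4/1 ≈ 4.000
  cycle 0 → 1 → 0: weight = 9, length = 2, mean = 9/2 ≈ 4.500
  cycle 1 → 0 → 1: weight = 9, length = 2, mean = 9/2 ≈ 4.500
Minimum mean = 4.000, attained e.g. along the cycle 1 → 1 with weight 4 and length 1. So λ(A) = 4/1 = 4.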